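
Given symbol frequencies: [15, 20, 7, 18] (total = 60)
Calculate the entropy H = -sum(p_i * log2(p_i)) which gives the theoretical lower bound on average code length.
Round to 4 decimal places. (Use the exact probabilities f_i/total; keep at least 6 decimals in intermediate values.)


Per-symbol terms -p_i * log2(p_i) with p_i = f_i/60:
  p = 15/60 = 0.250000: log2(p) = -2.000000, -p*log2(p) = 0.500000
  p = 20/60 = 0.333333: log2(p) = -1.584963, -p*log2(p) = 0.528321
  p = 7/60 = 0.116667: log2(p) = -3.099536, -p*log2(p) = 0.361612
  p = 18/60 = 0.300000: log2(p) = -1.736966, -p*log2(p) = 0.521090
H = 0.500000 + 0.528321 + 0.361612 + 0.521090 = 1.911023

H = 1.911 bits/symbol


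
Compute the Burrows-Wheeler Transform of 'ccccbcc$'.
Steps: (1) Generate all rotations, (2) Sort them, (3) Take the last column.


Rotations (sorted):
  0: $ccccbcc -> last char: c
  1: bcc$cccc -> last char: c
  2: c$ccccbc -> last char: c
  3: cbcc$ccc -> last char: c
  4: cc$ccccb -> last char: b
  5: ccbcc$cc -> last char: c
  6: cccbcc$c -> last char: c
  7: ccccbcc$ -> last char: $


BWT = ccccbcc$


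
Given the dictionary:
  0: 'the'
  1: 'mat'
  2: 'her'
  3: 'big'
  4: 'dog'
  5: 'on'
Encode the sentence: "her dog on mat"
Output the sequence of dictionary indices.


Look up each word in the dictionary:
  'her' -> 2
  'dog' -> 4
  'on' -> 5
  'mat' -> 1

Encoded: [2, 4, 5, 1]


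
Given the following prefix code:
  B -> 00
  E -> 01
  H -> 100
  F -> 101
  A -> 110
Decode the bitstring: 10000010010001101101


Decoding step by step:
Bits 100 -> H
Bits 00 -> B
Bits 01 -> E
Bits 00 -> B
Bits 100 -> H
Bits 01 -> E
Bits 101 -> F
Bits 101 -> F


Decoded message: HBEBHEFF


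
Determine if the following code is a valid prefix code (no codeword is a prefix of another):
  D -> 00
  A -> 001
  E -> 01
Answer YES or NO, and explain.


Checking each pair (does one codeword prefix another?):
  D='00' vs A='001': prefix -- VIOLATION

NO -- this is NOT a valid prefix code. D (00) is a prefix of A (001).


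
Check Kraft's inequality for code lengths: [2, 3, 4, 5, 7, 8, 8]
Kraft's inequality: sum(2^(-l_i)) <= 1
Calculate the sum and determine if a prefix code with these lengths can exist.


Sum = 2^(-2) + 2^(-3) + 2^(-4) + 2^(-5) + 2^(-7) + 2^(-8) + 2^(-8)
    = 0.25 + 0.125 + 0.0625 + 0.03125 + 0.0078125 + 0.00390625 + 0.00390625
    = 124/256 = 0.484375
Since 0.484375 <= 1, Kraft's inequality IS satisfied.
A prefix code with these lengths CAN exist.

Kraft sum = 0.484375. Satisfied.


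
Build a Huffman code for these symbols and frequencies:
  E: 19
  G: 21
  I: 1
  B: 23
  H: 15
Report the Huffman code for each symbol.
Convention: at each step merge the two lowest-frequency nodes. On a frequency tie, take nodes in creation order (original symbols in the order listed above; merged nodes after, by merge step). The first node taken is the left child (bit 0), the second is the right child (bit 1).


Huffman tree construction:
Step 1: Merge I(1) + H(15) = 16
Step 2: Merge (I+H)(16) + E(19) = 35
Step 3: Merge G(21) + B(23) = 44
Step 4: Merge ((I+H)+E)(35) + (G+B)(44) = 79
Read each symbol's code off the tree from the root (left child = 0, right child = 1).

Codes:
  E: 01 (length 2)
  G: 10 (length 2)
  I: 000 (length 3)
  B: 11 (length 2)
  H: 001 (length 3)
Average code length: 174/79 = 2.2025 bits/symbol


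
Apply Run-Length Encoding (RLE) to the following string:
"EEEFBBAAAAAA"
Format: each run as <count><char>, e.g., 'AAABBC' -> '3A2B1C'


Scanning runs left to right:
  i=0: run of 'E' x 3 -> '3E'
  i=3: run of 'F' x 1 -> '1F'
  i=4: run of 'B' x 2 -> '2B'
  i=6: run of 'A' x 6 -> '6A'

RLE = 3E1F2B6A


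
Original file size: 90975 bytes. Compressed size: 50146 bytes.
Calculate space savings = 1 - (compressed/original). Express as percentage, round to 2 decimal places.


ratio = compressed/original = 50146/90975 = 0.551206
savings = 1 - ratio = 1 - 0.551206 = 0.448794
as a percentage: 0.448794 * 100 = 44.88%

Space savings = 1 - 50146/90975 = 44.88%


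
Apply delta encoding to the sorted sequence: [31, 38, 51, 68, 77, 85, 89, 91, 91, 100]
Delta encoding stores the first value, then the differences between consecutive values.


First value: 31
Deltas:
  38 - 31 = 7
  51 - 38 = 13
  68 - 51 = 17
  77 - 68 = 9
  85 - 77 = 8
  89 - 85 = 4
  91 - 89 = 2
  91 - 91 = 0
  100 - 91 = 9


Delta encoded: [31, 7, 13, 17, 9, 8, 4, 2, 0, 9]


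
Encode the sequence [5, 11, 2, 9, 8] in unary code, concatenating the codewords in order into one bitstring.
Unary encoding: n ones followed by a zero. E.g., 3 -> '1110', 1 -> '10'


Encode each number as n ones followed by a terminating 0:
  5 -> 111110 (6 bits)
  11 -> 111111111110 (12 bits)
  2 -> 110 (3 bits)
  9 -> 1111111110 (10 bits)
  8 -> 111111110 (9 bits)
Total length = 6 + 12 + 3 + 10 + 9 = 40 bits.

Unary([5, 11, 2, 9, 8]) = 1111101111111111101101111111110111111110 (40 bits)


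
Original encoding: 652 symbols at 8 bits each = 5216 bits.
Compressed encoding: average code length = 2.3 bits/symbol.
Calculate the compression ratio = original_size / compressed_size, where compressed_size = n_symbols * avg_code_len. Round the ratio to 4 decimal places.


original_size = n_symbols * orig_bits = 652 * 8 = 5216 bits
compressed_size = n_symbols * avg_code_len = 652 * 2.3 = 1499.6 bits
ratio = original_size / compressed_size = 5216 / 1499.6 = 3.4783

Compression ratio = 3.4783


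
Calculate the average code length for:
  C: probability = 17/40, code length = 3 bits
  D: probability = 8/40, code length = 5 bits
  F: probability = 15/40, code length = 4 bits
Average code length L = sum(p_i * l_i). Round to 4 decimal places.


Weighted contributions p_i * l_i:
  C: (17/40) * 3 = 51/40
  D: (8/40) * 5 = 40/40
  F: (15/40) * 4 = 60/40
Sum = (51 + 40 + 60)/40 = 151/40

L = 151/40 = 3.7750 bits/symbol


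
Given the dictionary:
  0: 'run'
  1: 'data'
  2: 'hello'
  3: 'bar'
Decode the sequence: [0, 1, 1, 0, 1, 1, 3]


Look up each index in the dictionary:
  0 -> 'run'
  1 -> 'data'
  1 -> 'data'
  0 -> 'run'
  1 -> 'data'
  1 -> 'data'
  3 -> 'bar'

Decoded: "run data data run data data bar"


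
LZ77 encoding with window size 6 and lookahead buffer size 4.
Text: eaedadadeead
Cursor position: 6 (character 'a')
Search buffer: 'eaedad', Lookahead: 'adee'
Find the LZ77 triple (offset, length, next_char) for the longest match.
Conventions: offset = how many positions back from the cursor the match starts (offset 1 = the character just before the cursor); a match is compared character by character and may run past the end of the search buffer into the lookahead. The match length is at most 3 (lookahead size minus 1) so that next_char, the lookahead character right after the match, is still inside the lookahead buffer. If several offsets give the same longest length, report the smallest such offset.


Try each offset into the search buffer:
  offset=1 (pos 5, char 'd'): match length 0
  offset=2 (pos 4, char 'a'): match length 2
  offset=3 (pos 3, char 'd'): match length 0
  offset=4 (pos 2, char 'e'): match length 0
  offset=5 (pos 1, char 'a'): match length 1
  offset=6 (pos 0, char 'e'): match length 0
Longest match has length 2 at offset 2.
next_char = character at position 6 + 2 = 8 -> 'e'

Best match: offset=2, length=2 (matching 'ad' starting at position 4)
LZ77 triple: (2, 2, 'e')


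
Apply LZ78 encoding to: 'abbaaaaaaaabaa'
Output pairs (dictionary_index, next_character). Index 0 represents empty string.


LZ78 encoding steps:
Dictionary: {0: ''}
Step 1: w='' (idx 0), next='a' -> output (0, 'a'), add 'a' as idx 1
Step 2: w='' (idx 0), next='b' -> output (0, 'b'), add 'b' as idx 2
Step 3: w='b' (idx 2), next='a' -> output (2, 'a'), add 'ba' as idx 3
Step 4: w='a' (idx 1), next='a' -> output (1, 'a'), add 'aa' as idx 4
Step 5: w='aa' (idx 4), next='a' -> output (4, 'a'), add 'aaa' as idx 5
Step 6: w='aa' (idx 4), next='b' -> output (4, 'b'), add 'aab' as idx 6
Step 7: w='aa' (idx 4), end of input -> output (4, '')


Encoded: [(0, 'a'), (0, 'b'), (2, 'a'), (1, 'a'), (4, 'a'), (4, 'b'), (4, '')]


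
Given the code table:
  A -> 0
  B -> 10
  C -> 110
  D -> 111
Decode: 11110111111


Decoding:
111 -> D
10 -> B
111 -> D
111 -> D


Result: DBDD


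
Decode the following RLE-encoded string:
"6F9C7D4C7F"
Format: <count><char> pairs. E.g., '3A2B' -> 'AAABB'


Expanding each <count><char> pair:
  6F -> 'FFFFFF'
  9C -> 'CCCCCCCCC'
  7D -> 'DDDDDDD'
  4C -> 'CCCC'
  7F -> 'FFFFFFF'

Decoded = FFFFFFCCCCCCCCCDDDDDDDCCCCFFFFFFF


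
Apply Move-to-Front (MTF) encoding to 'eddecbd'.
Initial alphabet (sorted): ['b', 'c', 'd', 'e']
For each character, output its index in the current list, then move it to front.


MTF encoding:
'e': index 3 in ['b', 'c', 'd', 'e'] -> ['e', 'b', 'c', 'd']
'd': index 3 in ['e', 'b', 'c', 'd'] -> ['d', 'e', 'b', 'c']
'd': index 0 in ['d', 'e', 'b', 'c'] -> ['d', 'e', 'b', 'c']
'e': index 1 in ['d', 'e', 'b', 'c'] -> ['e', 'd', 'b', 'c']
'c': index 3 in ['e', 'd', 'b', 'c'] -> ['c', 'e', 'd', 'b']
'b': index 3 in ['c', 'e', 'd', 'b'] -> ['b', 'c', 'e', 'd']
'd': index 3 in ['b', 'c', 'e', 'd'] -> ['d', 'b', 'c', 'e']


Output: [3, 3, 0, 1, 3, 3, 3]


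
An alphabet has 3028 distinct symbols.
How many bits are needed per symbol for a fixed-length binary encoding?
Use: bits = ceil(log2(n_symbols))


log2(3028) = 11.5641
Bracket: 2^11 = 2048 < 3028 <= 2^12 = 4096
So ceil(log2(3028)) = 12

bits = ceil(log2(3028)) = ceil(11.5641) = 12 bits


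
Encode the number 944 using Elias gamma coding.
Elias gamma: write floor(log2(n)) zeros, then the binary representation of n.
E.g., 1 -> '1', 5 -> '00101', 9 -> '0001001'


num_bits = floor(log2(944)) + 1 = 10
leading_zeros = num_bits - 1 = 9
binary(944) = 1110110000

Elias gamma(944) = '000000000' + '1110110000' = 0000000001110110000 (19 bits)


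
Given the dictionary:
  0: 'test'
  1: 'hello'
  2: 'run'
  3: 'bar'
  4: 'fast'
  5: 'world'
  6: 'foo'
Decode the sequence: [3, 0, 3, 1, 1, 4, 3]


Look up each index in the dictionary:
  3 -> 'bar'
  0 -> 'test'
  3 -> 'bar'
  1 -> 'hello'
  1 -> 'hello'
  4 -> 'fast'
  3 -> 'bar'

Decoded: "bar test bar hello hello fast bar"


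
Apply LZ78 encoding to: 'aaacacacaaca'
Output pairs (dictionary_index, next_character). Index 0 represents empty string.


LZ78 encoding steps:
Dictionary: {0: ''}
Step 1: w='' (idx 0), next='a' -> output (0, 'a'), add 'a' as idx 1
Step 2: w='a' (idx 1), next='a' -> output (1, 'a'), add 'aa' as idx 2
Step 3: w='' (idx 0), next='c' -> output (0, 'c'), add 'c' as idx 3
Step 4: w='a' (idx 1), next='c' -> output (1, 'c'), add 'ac' as idx 4
Step 5: w='ac' (idx 4), next='a' -> output (4, 'a'), add 'aca' as idx 5
Step 6: w='aca' (idx 5), end of input -> output (5, '')


Encoded: [(0, 'a'), (1, 'a'), (0, 'c'), (1, 'c'), (4, 'a'), (5, '')]


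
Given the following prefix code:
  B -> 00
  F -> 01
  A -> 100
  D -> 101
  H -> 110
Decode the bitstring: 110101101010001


Decoding step by step:
Bits 110 -> H
Bits 101 -> D
Bits 101 -> D
Bits 01 -> F
Bits 00 -> B
Bits 01 -> F


Decoded message: HDDFBF


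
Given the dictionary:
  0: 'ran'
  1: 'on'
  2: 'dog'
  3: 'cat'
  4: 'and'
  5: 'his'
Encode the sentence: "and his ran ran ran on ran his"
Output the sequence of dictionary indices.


Look up each word in the dictionary:
  'and' -> 4
  'his' -> 5
  'ran' -> 0
  'ran' -> 0
  'ran' -> 0
  'on' -> 1
  'ran' -> 0
  'his' -> 5

Encoded: [4, 5, 0, 0, 0, 1, 0, 5]


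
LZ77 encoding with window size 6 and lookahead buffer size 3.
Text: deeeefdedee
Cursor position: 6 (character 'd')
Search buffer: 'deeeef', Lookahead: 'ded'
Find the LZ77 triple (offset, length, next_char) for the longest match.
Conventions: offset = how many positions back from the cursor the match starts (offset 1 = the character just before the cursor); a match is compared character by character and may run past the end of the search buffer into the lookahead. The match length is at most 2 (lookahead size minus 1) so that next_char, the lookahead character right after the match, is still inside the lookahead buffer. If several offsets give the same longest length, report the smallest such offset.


Try each offset into the search buffer:
  offset=1 (pos 5, char 'f'): match length 0
  offset=2 (pos 4, char 'e'): match length 0
  offset=3 (pos 3, char 'e'): match length 0
  offset=4 (pos 2, char 'e'): match length 0
  offset=5 (pos 1, char 'e'): match length 0
  offset=6 (pos 0, char 'd'): match length 2
Longest match has length 2 at offset 6.
next_char = character at position 6 + 2 = 8 -> 'd'

Best match: offset=6, length=2 (matching 'de' starting at position 0)
LZ77 triple: (6, 2, 'd')


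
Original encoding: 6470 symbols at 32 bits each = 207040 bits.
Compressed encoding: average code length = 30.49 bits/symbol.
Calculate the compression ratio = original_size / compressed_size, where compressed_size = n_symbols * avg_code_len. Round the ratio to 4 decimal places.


original_size = n_symbols * orig_bits = 6470 * 32 = 207040 bits
compressed_size = n_symbols * avg_code_len = 6470 * 30.49 = 197270.3 bits
ratio = original_size / compressed_size = 207040 / 197270.3 = 1.0495

Compression ratio = 1.0495


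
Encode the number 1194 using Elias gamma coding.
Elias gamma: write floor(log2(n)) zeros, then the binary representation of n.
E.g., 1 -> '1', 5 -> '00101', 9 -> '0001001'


num_bits = floor(log2(1194)) + 1 = 11
leading_zeros = num_bits - 1 = 10
binary(1194) = 10010101010

Elias gamma(1194) = '0000000000' + '10010101010' = 000000000010010101010 (21 bits)


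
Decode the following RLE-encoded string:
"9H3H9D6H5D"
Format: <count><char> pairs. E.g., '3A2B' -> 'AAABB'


Expanding each <count><char> pair:
  9H -> 'HHHHHHHHH'
  3H -> 'HHH'
  9D -> 'DDDDDDDDD'
  6H -> 'HHHHHH'
  5D -> 'DDDDD'

Decoded = HHHHHHHHHHHHDDDDDDDDDHHHHHHDDDDD


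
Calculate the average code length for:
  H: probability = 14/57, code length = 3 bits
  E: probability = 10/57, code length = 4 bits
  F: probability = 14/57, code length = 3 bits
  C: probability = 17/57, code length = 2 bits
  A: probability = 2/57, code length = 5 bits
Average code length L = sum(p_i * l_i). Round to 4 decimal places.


Weighted contributions p_i * l_i:
  H: (14/57) * 3 = 42/57
  E: (10/57) * 4 = 40/57
  F: (14/57) * 3 = 42/57
  C: (17/57) * 2 = 34/57
  A: (2/57) * 5 = 10/57
Sum = (42 + 40 + 42 + 34 + 10)/57 = 168/57

L = 168/57 = 2.9474 bits/symbol


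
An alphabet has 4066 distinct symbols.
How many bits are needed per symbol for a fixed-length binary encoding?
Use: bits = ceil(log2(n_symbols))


log2(4066) = 11.9894
Bracket: 2^11 = 2048 < 4066 <= 2^12 = 4096
So ceil(log2(4066)) = 12

bits = ceil(log2(4066)) = ceil(11.9894) = 12 bits


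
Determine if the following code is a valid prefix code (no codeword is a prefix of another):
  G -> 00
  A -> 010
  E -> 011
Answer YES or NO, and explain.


Checking each pair (does one codeword prefix another?):
  G='00' vs A='010': no prefix
  G='00' vs E='011': no prefix
  A='010' vs G='00': no prefix
  A='010' vs E='011': no prefix
  E='011' vs G='00': no prefix
  E='011' vs A='010': no prefix
No violation found over all pairs.

YES -- this is a valid prefix code. No codeword is a prefix of any other codeword.


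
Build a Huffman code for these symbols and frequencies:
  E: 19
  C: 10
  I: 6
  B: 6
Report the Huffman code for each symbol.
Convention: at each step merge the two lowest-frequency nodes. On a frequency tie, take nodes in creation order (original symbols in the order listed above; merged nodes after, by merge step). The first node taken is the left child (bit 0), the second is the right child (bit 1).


Huffman tree construction:
Step 1: Merge I(6) + B(6) = 12
Step 2: Merge C(10) + (I+B)(12) = 22
Step 3: Merge E(19) + (C+(I+B))(22) = 41
Read each symbol's code off the tree from the root (left child = 0, right child = 1).

Codes:
  E: 0 (length 1)
  C: 10 (length 2)
  I: 110 (length 3)
  B: 111 (length 3)
Average code length: 75/41 = 1.8293 bits/symbol


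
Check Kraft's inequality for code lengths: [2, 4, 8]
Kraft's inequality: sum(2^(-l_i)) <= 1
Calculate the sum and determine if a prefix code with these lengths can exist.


Sum = 2^(-2) + 2^(-4) + 2^(-8)
    = 0.25 + 0.0625 + 0.00390625
    = 81/256 = 0.31640625
Since 0.31640625 <= 1, Kraft's inequality IS satisfied.
A prefix code with these lengths CAN exist.

Kraft sum = 0.31640625. Satisfied.


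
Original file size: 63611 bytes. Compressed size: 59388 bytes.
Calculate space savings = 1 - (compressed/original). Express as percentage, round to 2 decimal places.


ratio = compressed/original = 59388/63611 = 0.933612
savings = 1 - ratio = 1 - 0.933612 = 0.066388
as a percentage: 0.066388 * 100 = 6.64%

Space savings = 1 - 59388/63611 = 6.64%


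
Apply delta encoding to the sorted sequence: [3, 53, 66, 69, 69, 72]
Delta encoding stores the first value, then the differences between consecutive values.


First value: 3
Deltas:
  53 - 3 = 50
  66 - 53 = 13
  69 - 66 = 3
  69 - 69 = 0
  72 - 69 = 3


Delta encoded: [3, 50, 13, 3, 0, 3]


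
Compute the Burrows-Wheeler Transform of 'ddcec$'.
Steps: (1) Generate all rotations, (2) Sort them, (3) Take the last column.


Rotations (sorted):
  0: $ddcec -> last char: c
  1: c$ddce -> last char: e
  2: cec$dd -> last char: d
  3: dcec$d -> last char: d
  4: ddcec$ -> last char: $
  5: ec$ddc -> last char: c


BWT = cedd$c


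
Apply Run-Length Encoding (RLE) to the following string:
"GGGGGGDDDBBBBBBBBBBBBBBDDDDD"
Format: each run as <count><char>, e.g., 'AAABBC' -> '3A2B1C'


Scanning runs left to right:
  i=0: run of 'G' x 6 -> '6G'
  i=6: run of 'D' x 3 -> '3D'
  i=9: run of 'B' x 14 -> '14B'
  i=23: run of 'D' x 5 -> '5D'

RLE = 6G3D14B5D


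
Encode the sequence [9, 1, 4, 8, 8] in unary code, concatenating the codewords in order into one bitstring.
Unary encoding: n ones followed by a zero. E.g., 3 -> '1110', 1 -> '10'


Encode each number as n ones followed by a terminating 0:
  9 -> 1111111110 (10 bits)
  1 -> 10 (2 bits)
  4 -> 11110 (5 bits)
  8 -> 111111110 (9 bits)
  8 -> 111111110 (9 bits)
Total length = 10 + 2 + 5 + 9 + 9 = 35 bits.

Unary([9, 1, 4, 8, 8]) = 11111111101011110111111110111111110 (35 bits)


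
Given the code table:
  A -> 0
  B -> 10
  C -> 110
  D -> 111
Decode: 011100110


Decoding:
0 -> A
111 -> D
0 -> A
0 -> A
110 -> C


Result: ADAAC


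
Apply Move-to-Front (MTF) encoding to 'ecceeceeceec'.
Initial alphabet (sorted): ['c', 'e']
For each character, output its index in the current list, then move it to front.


MTF encoding:
'e': index 1 in ['c', 'e'] -> ['e', 'c']
'c': index 1 in ['e', 'c'] -> ['c', 'e']
'c': index 0 in ['c', 'e'] -> ['c', 'e']
'e': index 1 in ['c', 'e'] -> ['e', 'c']
'e': index 0 in ['e', 'c'] -> ['e', 'c']
'c': index 1 in ['e', 'c'] -> ['c', 'e']
'e': index 1 in ['c', 'e'] -> ['e', 'c']
'e': index 0 in ['e', 'c'] -> ['e', 'c']
'c': index 1 in ['e', 'c'] -> ['c', 'e']
'e': index 1 in ['c', 'e'] -> ['e', 'c']
'e': index 0 in ['e', 'c'] -> ['e', 'c']
'c': index 1 in ['e', 'c'] -> ['c', 'e']


Output: [1, 1, 0, 1, 0, 1, 1, 0, 1, 1, 0, 1]


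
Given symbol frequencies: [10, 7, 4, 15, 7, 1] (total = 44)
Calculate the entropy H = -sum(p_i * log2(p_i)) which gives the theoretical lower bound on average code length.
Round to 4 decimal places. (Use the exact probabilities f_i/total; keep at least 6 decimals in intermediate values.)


Per-symbol terms -p_i * log2(p_i) with p_i = f_i/44:
  p = 10/44 = 0.227273: log2(p) = -2.137504, -p*log2(p) = 0.485796
  p = 7/44 = 0.159091: log2(p) = -2.652077, -p*log2(p) = 0.421921
  p = 4/44 = 0.090909: log2(p) = -3.459432, -p*log2(p) = 0.314494
  p = 15/44 = 0.340909: log2(p) = -1.552541, -p*log2(p) = 0.529275
  p = 7/44 = 0.159091: log2(p) = -2.652077, -p*log2(p) = 0.421921
  p = 1/44 = 0.022727: log2(p) = -5.459432, -p*log2(p) = 0.124078
H = 0.485796 + 0.421921 + 0.314494 + 0.529275 + 0.421921 + 0.124078 = 2.297485

H = 2.2975 bits/symbol


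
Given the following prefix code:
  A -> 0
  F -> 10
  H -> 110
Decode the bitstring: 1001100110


Decoding step by step:
Bits 10 -> F
Bits 0 -> A
Bits 110 -> H
Bits 0 -> A
Bits 110 -> H


Decoded message: FAHAH


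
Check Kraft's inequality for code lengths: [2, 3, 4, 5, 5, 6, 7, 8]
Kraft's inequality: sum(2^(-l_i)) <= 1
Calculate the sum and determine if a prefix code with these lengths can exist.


Sum = 2^(-2) + 2^(-3) + 2^(-4) + 2^(-5) + 2^(-5) + 2^(-6) + 2^(-7) + 2^(-8)
    = 0.25 + 0.125 + 0.0625 + 0.03125 + 0.03125 + 0.015625 + 0.0078125 + 0.00390625
    = 135/256 = 0.52734375
Since 0.52734375 <= 1, Kraft's inequality IS satisfied.
A prefix code with these lengths CAN exist.

Kraft sum = 0.52734375. Satisfied.


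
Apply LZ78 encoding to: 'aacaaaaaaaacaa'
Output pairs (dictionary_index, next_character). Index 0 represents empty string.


LZ78 encoding steps:
Dictionary: {0: ''}
Step 1: w='' (idx 0), next='a' -> output (0, 'a'), add 'a' as idx 1
Step 2: w='a' (idx 1), next='c' -> output (1, 'c'), add 'ac' as idx 2
Step 3: w='a' (idx 1), next='a' -> output (1, 'a'), add 'aa' as idx 3
Step 4: w='aa' (idx 3), next='a' -> output (3, 'a'), add 'aaa' as idx 4
Step 5: w='aaa' (idx 4), next='c' -> output (4, 'c'), add 'aaac' as idx 5
Step 6: w='aa' (idx 3), end of input -> output (3, '')


Encoded: [(0, 'a'), (1, 'c'), (1, 'a'), (3, 'a'), (4, 'c'), (3, '')]


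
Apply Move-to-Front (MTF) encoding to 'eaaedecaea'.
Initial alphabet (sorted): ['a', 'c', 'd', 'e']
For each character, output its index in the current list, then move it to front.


MTF encoding:
'e': index 3 in ['a', 'c', 'd', 'e'] -> ['e', 'a', 'c', 'd']
'a': index 1 in ['e', 'a', 'c', 'd'] -> ['a', 'e', 'c', 'd']
'a': index 0 in ['a', 'e', 'c', 'd'] -> ['a', 'e', 'c', 'd']
'e': index 1 in ['a', 'e', 'c', 'd'] -> ['e', 'a', 'c', 'd']
'd': index 3 in ['e', 'a', 'c', 'd'] -> ['d', 'e', 'a', 'c']
'e': index 1 in ['d', 'e', 'a', 'c'] -> ['e', 'd', 'a', 'c']
'c': index 3 in ['e', 'd', 'a', 'c'] -> ['c', 'e', 'd', 'a']
'a': index 3 in ['c', 'e', 'd', 'a'] -> ['a', 'c', 'e', 'd']
'e': index 2 in ['a', 'c', 'e', 'd'] -> ['e', 'a', 'c', 'd']
'a': index 1 in ['e', 'a', 'c', 'd'] -> ['a', 'e', 'c', 'd']


Output: [3, 1, 0, 1, 3, 1, 3, 3, 2, 1]


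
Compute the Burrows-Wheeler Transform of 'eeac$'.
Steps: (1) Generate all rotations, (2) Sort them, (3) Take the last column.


Rotations (sorted):
  0: $eeac -> last char: c
  1: ac$ee -> last char: e
  2: c$eea -> last char: a
  3: eac$e -> last char: e
  4: eeac$ -> last char: $


BWT = ceae$


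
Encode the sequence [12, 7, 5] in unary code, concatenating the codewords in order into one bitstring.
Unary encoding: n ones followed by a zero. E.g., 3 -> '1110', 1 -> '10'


Encode each number as n ones followed by a terminating 0:
  12 -> 1111111111110 (13 bits)
  7 -> 11111110 (8 bits)
  5 -> 111110 (6 bits)
Total length = 13 + 8 + 6 = 27 bits.

Unary([12, 7, 5]) = 111111111111011111110111110 (27 bits)


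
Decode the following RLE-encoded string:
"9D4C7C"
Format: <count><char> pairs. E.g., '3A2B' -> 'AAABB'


Expanding each <count><char> pair:
  9D -> 'DDDDDDDDD'
  4C -> 'CCCC'
  7C -> 'CCCCCCC'

Decoded = DDDDDDDDDCCCCCCCCCCC


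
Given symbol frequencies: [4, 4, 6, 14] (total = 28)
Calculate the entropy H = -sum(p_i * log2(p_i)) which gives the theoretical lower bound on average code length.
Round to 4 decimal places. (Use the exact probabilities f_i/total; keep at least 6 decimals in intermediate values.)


Per-symbol terms -p_i * log2(p_i) with p_i = f_i/28:
  p = 4/28 = 0.142857: log2(p) = -2.807355, -p*log2(p) = 0.401051
  p = 4/28 = 0.142857: log2(p) = -2.807355, -p*log2(p) = 0.401051
  p = 6/28 = 0.214286: log2(p) = -2.222392, -p*log2(p) = 0.476227
  p = 14/28 = 0.500000: log2(p) = -1.000000, -p*log2(p) = 0.500000
H = 0.401051 + 0.401051 + 0.476227 + 0.500000 = 1.778329

H = 1.7783 bits/symbol


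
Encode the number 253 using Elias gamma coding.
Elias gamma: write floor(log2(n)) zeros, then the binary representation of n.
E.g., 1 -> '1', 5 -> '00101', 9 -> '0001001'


num_bits = floor(log2(253)) + 1 = 8
leading_zeros = num_bits - 1 = 7
binary(253) = 11111101

Elias gamma(253) = '0000000' + '11111101' = 000000011111101 (15 bits)


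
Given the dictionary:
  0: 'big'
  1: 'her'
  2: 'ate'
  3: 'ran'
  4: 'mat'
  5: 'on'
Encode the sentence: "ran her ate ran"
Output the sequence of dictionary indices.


Look up each word in the dictionary:
  'ran' -> 3
  'her' -> 1
  'ate' -> 2
  'ran' -> 3

Encoded: [3, 1, 2, 3]


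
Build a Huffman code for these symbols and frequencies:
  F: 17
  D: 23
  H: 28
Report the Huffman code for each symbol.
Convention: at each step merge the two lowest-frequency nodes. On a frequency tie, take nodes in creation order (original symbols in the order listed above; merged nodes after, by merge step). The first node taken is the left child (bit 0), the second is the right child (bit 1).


Huffman tree construction:
Step 1: Merge F(17) + D(23) = 40
Step 2: Merge H(28) + (F+D)(40) = 68
Read each symbol's code off the tree from the root (left child = 0, right child = 1).

Codes:
  F: 10 (length 2)
  D: 11 (length 2)
  H: 0 (length 1)
Average code length: 108/68 = 1.5882 bits/symbol


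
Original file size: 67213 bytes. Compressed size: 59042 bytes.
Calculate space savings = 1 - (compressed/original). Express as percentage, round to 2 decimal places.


ratio = compressed/original = 59042/67213 = 0.878431
savings = 1 - ratio = 1 - 0.878431 = 0.121569
as a percentage: 0.121569 * 100 = 12.16%

Space savings = 1 - 59042/67213 = 12.16%


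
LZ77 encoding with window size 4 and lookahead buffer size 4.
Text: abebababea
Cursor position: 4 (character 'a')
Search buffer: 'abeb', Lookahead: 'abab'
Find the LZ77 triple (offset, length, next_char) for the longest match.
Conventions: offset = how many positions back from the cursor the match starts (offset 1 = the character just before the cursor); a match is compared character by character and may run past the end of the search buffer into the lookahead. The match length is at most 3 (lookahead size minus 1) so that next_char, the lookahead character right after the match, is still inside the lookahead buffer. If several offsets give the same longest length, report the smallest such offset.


Try each offset into the search buffer:
  offset=1 (pos 3, char 'b'): match length 0
  offset=2 (pos 2, char 'e'): match length 0
  offset=3 (pos 1, char 'b'): match length 0
  offset=4 (pos 0, char 'a'): match length 2
Longest match has length 2 at offset 4.
next_char = character at position 4 + 2 = 6 -> 'a'

Best match: offset=4, length=2 (matching 'ab' starting at position 0)
LZ77 triple: (4, 2, 'a')


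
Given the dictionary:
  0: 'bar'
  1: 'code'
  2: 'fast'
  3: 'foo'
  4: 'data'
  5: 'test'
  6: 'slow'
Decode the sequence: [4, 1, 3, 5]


Look up each index in the dictionary:
  4 -> 'data'
  1 -> 'code'
  3 -> 'foo'
  5 -> 'test'

Decoded: "data code foo test"


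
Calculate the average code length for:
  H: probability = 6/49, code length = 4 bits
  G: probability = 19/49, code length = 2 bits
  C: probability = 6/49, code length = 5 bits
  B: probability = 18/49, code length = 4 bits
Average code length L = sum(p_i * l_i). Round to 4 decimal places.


Weighted contributions p_i * l_i:
  H: (6/49) * 4 = 24/49
  G: (19/49) * 2 = 38/49
  C: (6/49) * 5 = 30/49
  B: (18/49) * 4 = 72/49
Sum = (24 + 38 + 30 + 72)/49 = 164/49

L = 164/49 = 3.3469 bits/symbol


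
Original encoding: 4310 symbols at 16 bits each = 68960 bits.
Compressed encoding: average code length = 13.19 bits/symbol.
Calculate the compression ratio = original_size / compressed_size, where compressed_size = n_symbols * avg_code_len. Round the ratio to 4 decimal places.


original_size = n_symbols * orig_bits = 4310 * 16 = 68960 bits
compressed_size = n_symbols * avg_code_len = 4310 * 13.19 = 56848.9 bits
ratio = original_size / compressed_size = 68960 / 56848.9 = 1.213

Compression ratio = 1.213


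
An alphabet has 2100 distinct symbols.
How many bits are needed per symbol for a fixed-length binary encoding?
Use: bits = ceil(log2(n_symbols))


log2(2100) = 11.0362
Bracket: 2^11 = 2048 < 2100 <= 2^12 = 4096
So ceil(log2(2100)) = 12

bits = ceil(log2(2100)) = ceil(11.0362) = 12 bits


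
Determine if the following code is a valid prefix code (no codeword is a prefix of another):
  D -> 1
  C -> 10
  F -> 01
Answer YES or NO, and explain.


Checking each pair (does one codeword prefix another?):
  D='1' vs C='10': prefix -- VIOLATION

NO -- this is NOT a valid prefix code. D (1) is a prefix of C (10).


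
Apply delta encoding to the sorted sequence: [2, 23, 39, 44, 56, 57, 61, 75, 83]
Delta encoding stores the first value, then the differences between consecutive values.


First value: 2
Deltas:
  23 - 2 = 21
  39 - 23 = 16
  44 - 39 = 5
  56 - 44 = 12
  57 - 56 = 1
  61 - 57 = 4
  75 - 61 = 14
  83 - 75 = 8


Delta encoded: [2, 21, 16, 5, 12, 1, 4, 14, 8]


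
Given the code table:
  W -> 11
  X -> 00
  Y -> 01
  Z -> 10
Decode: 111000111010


Decoding:
11 -> W
10 -> Z
00 -> X
11 -> W
10 -> Z
10 -> Z


Result: WZXWZZ


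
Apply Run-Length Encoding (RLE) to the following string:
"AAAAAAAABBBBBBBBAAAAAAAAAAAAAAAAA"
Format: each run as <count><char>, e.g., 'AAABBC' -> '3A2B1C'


Scanning runs left to right:
  i=0: run of 'A' x 8 -> '8A'
  i=8: run of 'B' x 8 -> '8B'
  i=16: run of 'A' x 17 -> '17A'

RLE = 8A8B17A


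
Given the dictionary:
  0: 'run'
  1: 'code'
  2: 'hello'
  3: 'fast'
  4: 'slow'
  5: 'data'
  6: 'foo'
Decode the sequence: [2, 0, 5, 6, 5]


Look up each index in the dictionary:
  2 -> 'hello'
  0 -> 'run'
  5 -> 'data'
  6 -> 'foo'
  5 -> 'data'

Decoded: "hello run data foo data"


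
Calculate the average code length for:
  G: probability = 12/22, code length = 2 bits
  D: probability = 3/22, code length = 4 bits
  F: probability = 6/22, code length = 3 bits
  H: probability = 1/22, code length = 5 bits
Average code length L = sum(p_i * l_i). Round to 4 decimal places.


Weighted contributions p_i * l_i:
  G: (12/22) * 2 = 24/22
  D: (3/22) * 4 = 12/22
  F: (6/22) * 3 = 18/22
  H: (1/22) * 5 = 5/22
Sum = (24 + 12 + 18 + 5)/22 = 59/22

L = 59/22 = 2.6818 bits/symbol


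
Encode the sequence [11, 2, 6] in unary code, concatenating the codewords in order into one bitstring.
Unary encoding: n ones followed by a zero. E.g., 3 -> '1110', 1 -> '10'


Encode each number as n ones followed by a terminating 0:
  11 -> 111111111110 (12 bits)
  2 -> 110 (3 bits)
  6 -> 1111110 (7 bits)
Total length = 12 + 3 + 7 = 22 bits.

Unary([11, 2, 6]) = 1111111111101101111110 (22 bits)


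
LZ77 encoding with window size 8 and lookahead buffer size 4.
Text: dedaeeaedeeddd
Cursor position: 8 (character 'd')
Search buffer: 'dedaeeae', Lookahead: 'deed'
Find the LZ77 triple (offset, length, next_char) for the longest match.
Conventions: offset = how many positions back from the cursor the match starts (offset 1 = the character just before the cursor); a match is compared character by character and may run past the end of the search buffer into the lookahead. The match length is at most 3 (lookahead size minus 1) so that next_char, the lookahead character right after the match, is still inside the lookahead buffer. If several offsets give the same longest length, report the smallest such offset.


Try each offset into the search buffer:
  offset=1 (pos 7, char 'e'): match length 0
  offset=2 (pos 6, char 'a'): match length 0
  offset=3 (pos 5, char 'e'): match length 0
  offset=4 (pos 4, char 'e'): match length 0
  offset=5 (pos 3, char 'a'): match length 0
  offset=6 (pos 2, char 'd'): match length 1
  offset=7 (pos 1, char 'e'): match length 0
  offset=8 (pos 0, char 'd'): match length 2
Longest match has length 2 at offset 8.
next_char = character at position 8 + 2 = 10 -> 'e'

Best match: offset=8, length=2 (matching 'de' starting at position 0)
LZ77 triple: (8, 2, 'e')


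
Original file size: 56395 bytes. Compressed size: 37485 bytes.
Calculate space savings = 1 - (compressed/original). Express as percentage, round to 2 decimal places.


ratio = compressed/original = 37485/56395 = 0.664687
savings = 1 - ratio = 1 - 0.664687 = 0.335313
as a percentage: 0.335313 * 100 = 33.53%

Space savings = 1 - 37485/56395 = 33.53%


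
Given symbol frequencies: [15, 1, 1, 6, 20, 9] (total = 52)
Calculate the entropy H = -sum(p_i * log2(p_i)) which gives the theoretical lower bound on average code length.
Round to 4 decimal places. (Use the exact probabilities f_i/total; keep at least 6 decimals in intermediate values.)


Per-symbol terms -p_i * log2(p_i) with p_i = f_i/52:
  p = 15/52 = 0.288462: log2(p) = -1.793549, -p*log2(p) = 0.517370
  p = 1/52 = 0.019231: log2(p) = -5.700440, -p*log2(p) = 0.109624
  p = 1/52 = 0.019231: log2(p) = -5.700440, -p*log2(p) = 0.109624
  p = 6/52 = 0.115385: log2(p) = -3.115477, -p*log2(p) = 0.359478
  p = 20/52 = 0.384615: log2(p) = -1.378512, -p*log2(p) = 0.530197
  p = 9/52 = 0.173077: log2(p) = -2.530515, -p*log2(p) = 0.437974
H = 0.517370 + 0.109624 + 0.109624 + 0.359478 + 0.530197 + 0.437974 = 2.064267

H = 2.0643 bits/symbol


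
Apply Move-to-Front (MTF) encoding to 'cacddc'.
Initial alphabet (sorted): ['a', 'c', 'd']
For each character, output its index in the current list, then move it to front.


MTF encoding:
'c': index 1 in ['a', 'c', 'd'] -> ['c', 'a', 'd']
'a': index 1 in ['c', 'a', 'd'] -> ['a', 'c', 'd']
'c': index 1 in ['a', 'c', 'd'] -> ['c', 'a', 'd']
'd': index 2 in ['c', 'a', 'd'] -> ['d', 'c', 'a']
'd': index 0 in ['d', 'c', 'a'] -> ['d', 'c', 'a']
'c': index 1 in ['d', 'c', 'a'] -> ['c', 'd', 'a']


Output: [1, 1, 1, 2, 0, 1]


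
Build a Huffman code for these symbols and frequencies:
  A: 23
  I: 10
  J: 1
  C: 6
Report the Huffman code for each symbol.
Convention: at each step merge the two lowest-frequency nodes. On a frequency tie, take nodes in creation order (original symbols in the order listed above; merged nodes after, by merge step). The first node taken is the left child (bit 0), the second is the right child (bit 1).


Huffman tree construction:
Step 1: Merge J(1) + C(6) = 7
Step 2: Merge (J+C)(7) + I(10) = 17
Step 3: Merge ((J+C)+I)(17) + A(23) = 40
Read each symbol's code off the tree from the root (left child = 0, right child = 1).

Codes:
  A: 1 (length 1)
  I: 01 (length 2)
  J: 000 (length 3)
  C: 001 (length 3)
Average code length: 64/40 = 1.6000 bits/symbol


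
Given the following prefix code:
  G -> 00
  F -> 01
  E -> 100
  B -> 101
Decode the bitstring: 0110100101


Decoding step by step:
Bits 01 -> F
Bits 101 -> B
Bits 00 -> G
Bits 101 -> B


Decoded message: FBGB


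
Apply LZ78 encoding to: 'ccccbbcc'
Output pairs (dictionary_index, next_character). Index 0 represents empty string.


LZ78 encoding steps:
Dictionary: {0: ''}
Step 1: w='' (idx 0), next='c' -> output (0, 'c'), add 'c' as idx 1
Step 2: w='c' (idx 1), next='c' -> output (1, 'c'), add 'cc' as idx 2
Step 3: w='c' (idx 1), next='b' -> output (1, 'b'), add 'cb' as idx 3
Step 4: w='' (idx 0), next='b' -> output (0, 'b'), add 'b' as idx 4
Step 5: w='cc' (idx 2), end of input -> output (2, '')


Encoded: [(0, 'c'), (1, 'c'), (1, 'b'), (0, 'b'), (2, '')]


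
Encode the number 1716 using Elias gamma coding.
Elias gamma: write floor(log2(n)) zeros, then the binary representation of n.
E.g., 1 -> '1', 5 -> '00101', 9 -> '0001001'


num_bits = floor(log2(1716)) + 1 = 11
leading_zeros = num_bits - 1 = 10
binary(1716) = 11010110100

Elias gamma(1716) = '0000000000' + '11010110100' = 000000000011010110100 (21 bits)


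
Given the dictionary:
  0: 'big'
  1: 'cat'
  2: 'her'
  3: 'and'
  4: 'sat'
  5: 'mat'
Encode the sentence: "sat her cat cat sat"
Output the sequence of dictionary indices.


Look up each word in the dictionary:
  'sat' -> 4
  'her' -> 2
  'cat' -> 1
  'cat' -> 1
  'sat' -> 4

Encoded: [4, 2, 1, 1, 4]


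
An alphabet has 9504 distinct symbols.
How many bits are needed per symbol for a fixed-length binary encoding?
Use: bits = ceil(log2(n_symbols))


log2(9504) = 13.2143
Bracket: 2^13 = 8192 < 9504 <= 2^14 = 16384
So ceil(log2(9504)) = 14

bits = ceil(log2(9504)) = ceil(13.2143) = 14 bits


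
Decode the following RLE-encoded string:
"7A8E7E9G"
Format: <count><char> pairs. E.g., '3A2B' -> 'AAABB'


Expanding each <count><char> pair:
  7A -> 'AAAAAAA'
  8E -> 'EEEEEEEE'
  7E -> 'EEEEEEE'
  9G -> 'GGGGGGGGG'

Decoded = AAAAAAAEEEEEEEEEEEEEEEGGGGGGGGG


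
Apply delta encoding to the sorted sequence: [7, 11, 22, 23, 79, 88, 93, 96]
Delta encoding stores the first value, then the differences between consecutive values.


First value: 7
Deltas:
  11 - 7 = 4
  22 - 11 = 11
  23 - 22 = 1
  79 - 23 = 56
  88 - 79 = 9
  93 - 88 = 5
  96 - 93 = 3


Delta encoded: [7, 4, 11, 1, 56, 9, 5, 3]


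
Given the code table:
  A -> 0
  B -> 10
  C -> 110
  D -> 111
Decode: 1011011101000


Decoding:
10 -> B
110 -> C
111 -> D
0 -> A
10 -> B
0 -> A
0 -> A


Result: BCDABAA


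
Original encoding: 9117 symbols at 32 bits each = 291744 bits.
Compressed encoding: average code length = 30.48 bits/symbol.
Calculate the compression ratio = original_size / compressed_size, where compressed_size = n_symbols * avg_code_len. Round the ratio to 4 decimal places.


original_size = n_symbols * orig_bits = 9117 * 32 = 291744 bits
compressed_size = n_symbols * avg_code_len = 9117 * 30.48 = 277886.16 bits
ratio = original_size / compressed_size = 291744 / 277886.16 = 1.0499

Compression ratio = 1.0499


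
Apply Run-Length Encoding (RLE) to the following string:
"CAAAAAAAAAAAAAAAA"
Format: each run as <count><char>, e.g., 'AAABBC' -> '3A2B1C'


Scanning runs left to right:
  i=0: run of 'C' x 1 -> '1C'
  i=1: run of 'A' x 16 -> '16A'

RLE = 1C16A


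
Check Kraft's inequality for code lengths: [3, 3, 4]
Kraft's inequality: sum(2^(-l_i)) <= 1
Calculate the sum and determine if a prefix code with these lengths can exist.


Sum = 2^(-3) + 2^(-3) + 2^(-4)
    = 0.125 + 0.125 + 0.0625
    = 5/16 = 0.3125
Since 0.3125 <= 1, Kraft's inequality IS satisfied.
A prefix code with these lengths CAN exist.

Kraft sum = 0.3125. Satisfied.


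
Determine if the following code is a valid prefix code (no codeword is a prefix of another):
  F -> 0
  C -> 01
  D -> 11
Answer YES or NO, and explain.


Checking each pair (does one codeword prefix another?):
  F='0' vs C='01': prefix -- VIOLATION

NO -- this is NOT a valid prefix code. F (0) is a prefix of C (01).


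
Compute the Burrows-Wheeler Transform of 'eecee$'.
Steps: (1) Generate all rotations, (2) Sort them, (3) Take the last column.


Rotations (sorted):
  0: $eecee -> last char: e
  1: cee$ee -> last char: e
  2: e$eece -> last char: e
  3: ecee$e -> last char: e
  4: ee$eec -> last char: c
  5: eecee$ -> last char: $


BWT = eeeec$


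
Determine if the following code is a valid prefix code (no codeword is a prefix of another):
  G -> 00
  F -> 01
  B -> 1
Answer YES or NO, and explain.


Checking each pair (does one codeword prefix another?):
  G='00' vs F='01': no prefix
  G='00' vs B='1': no prefix
  F='01' vs G='00': no prefix
  F='01' vs B='1': no prefix
  B='1' vs G='00': no prefix
  B='1' vs F='01': no prefix
No violation found over all pairs.

YES -- this is a valid prefix code. No codeword is a prefix of any other codeword.


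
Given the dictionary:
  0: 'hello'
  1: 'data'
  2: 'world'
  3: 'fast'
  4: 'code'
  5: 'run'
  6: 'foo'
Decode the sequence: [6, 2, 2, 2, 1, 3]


Look up each index in the dictionary:
  6 -> 'foo'
  2 -> 'world'
  2 -> 'world'
  2 -> 'world'
  1 -> 'data'
  3 -> 'fast'

Decoded: "foo world world world data fast"


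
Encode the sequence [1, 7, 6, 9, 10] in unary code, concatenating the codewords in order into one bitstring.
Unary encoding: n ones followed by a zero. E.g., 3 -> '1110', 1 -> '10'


Encode each number as n ones followed by a terminating 0:
  1 -> 10 (2 bits)
  7 -> 11111110 (8 bits)
  6 -> 1111110 (7 bits)
  9 -> 1111111110 (10 bits)
  10 -> 11111111110 (11 bits)
Total length = 2 + 8 + 7 + 10 + 11 = 38 bits.

Unary([1, 7, 6, 9, 10]) = 10111111101111110111111111011111111110 (38 bits)
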